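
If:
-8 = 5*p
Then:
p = -8/5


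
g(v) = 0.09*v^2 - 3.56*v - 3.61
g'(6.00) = -2.48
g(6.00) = -21.73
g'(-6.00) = -4.64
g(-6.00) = 20.99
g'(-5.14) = -4.49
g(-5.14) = 17.07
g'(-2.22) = -3.96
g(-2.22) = 4.74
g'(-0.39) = -3.63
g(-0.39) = -2.21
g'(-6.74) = -4.77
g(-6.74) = 24.47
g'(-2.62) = -4.03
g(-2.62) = 6.33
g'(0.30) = -3.51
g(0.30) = -4.67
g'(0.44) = -3.48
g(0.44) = -5.16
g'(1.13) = -3.36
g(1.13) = -7.52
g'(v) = 0.18*v - 3.56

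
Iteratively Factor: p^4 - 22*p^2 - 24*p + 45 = (p + 3)*(p^3 - 3*p^2 - 13*p + 15) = (p - 5)*(p + 3)*(p^2 + 2*p - 3) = (p - 5)*(p + 3)^2*(p - 1)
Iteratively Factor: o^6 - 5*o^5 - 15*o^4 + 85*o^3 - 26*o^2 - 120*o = (o + 1)*(o^5 - 6*o^4 - 9*o^3 + 94*o^2 - 120*o) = (o - 5)*(o + 1)*(o^4 - o^3 - 14*o^2 + 24*o) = o*(o - 5)*(o + 1)*(o^3 - o^2 - 14*o + 24) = o*(o - 5)*(o - 3)*(o + 1)*(o^2 + 2*o - 8) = o*(o - 5)*(o - 3)*(o - 2)*(o + 1)*(o + 4)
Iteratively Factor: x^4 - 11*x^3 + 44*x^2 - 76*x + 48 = (x - 2)*(x^3 - 9*x^2 + 26*x - 24) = (x - 3)*(x - 2)*(x^2 - 6*x + 8) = (x - 4)*(x - 3)*(x - 2)*(x - 2)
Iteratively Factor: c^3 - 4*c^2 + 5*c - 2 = (c - 2)*(c^2 - 2*c + 1) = (c - 2)*(c - 1)*(c - 1)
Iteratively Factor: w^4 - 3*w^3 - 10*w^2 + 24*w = (w)*(w^3 - 3*w^2 - 10*w + 24) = w*(w + 3)*(w^2 - 6*w + 8) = w*(w - 4)*(w + 3)*(w - 2)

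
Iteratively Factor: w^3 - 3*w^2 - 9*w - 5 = (w + 1)*(w^2 - 4*w - 5) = (w - 5)*(w + 1)*(w + 1)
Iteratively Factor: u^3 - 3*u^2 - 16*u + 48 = (u + 4)*(u^2 - 7*u + 12) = (u - 3)*(u + 4)*(u - 4)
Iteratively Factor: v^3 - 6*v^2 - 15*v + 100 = (v + 4)*(v^2 - 10*v + 25) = (v - 5)*(v + 4)*(v - 5)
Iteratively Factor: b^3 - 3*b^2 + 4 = (b + 1)*(b^2 - 4*b + 4) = (b - 2)*(b + 1)*(b - 2)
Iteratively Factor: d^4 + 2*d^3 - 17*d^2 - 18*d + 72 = (d - 3)*(d^3 + 5*d^2 - 2*d - 24) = (d - 3)*(d + 4)*(d^2 + d - 6) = (d - 3)*(d + 3)*(d + 4)*(d - 2)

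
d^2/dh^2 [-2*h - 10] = 0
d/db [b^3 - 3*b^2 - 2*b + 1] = 3*b^2 - 6*b - 2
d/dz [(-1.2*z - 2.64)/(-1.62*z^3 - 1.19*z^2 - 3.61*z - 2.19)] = (1.944*z^3 + 1.428*z^2 + 4.332*z - (1.2*z + 2.64)*(4.86*z^2 + 2.38*z + 3.61) + 2.628)/(1.62*z^3 + 1.19*z^2 + 3.61*z + 2.19)^2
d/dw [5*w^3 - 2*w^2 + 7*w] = 15*w^2 - 4*w + 7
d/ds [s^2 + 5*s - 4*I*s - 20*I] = 2*s + 5 - 4*I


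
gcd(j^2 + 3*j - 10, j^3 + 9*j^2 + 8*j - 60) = j^2 + 3*j - 10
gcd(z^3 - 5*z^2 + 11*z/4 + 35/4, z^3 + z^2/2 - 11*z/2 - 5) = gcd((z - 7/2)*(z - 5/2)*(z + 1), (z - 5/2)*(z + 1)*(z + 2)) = z^2 - 3*z/2 - 5/2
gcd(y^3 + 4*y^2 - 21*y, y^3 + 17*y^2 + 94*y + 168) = y + 7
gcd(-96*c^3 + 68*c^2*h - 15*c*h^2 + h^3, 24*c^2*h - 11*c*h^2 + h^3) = 24*c^2 - 11*c*h + h^2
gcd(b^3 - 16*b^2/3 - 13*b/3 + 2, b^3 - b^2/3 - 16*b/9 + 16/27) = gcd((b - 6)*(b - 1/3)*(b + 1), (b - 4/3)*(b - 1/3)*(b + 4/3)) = b - 1/3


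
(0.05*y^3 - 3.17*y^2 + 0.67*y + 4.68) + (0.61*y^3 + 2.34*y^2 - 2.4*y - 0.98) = 0.66*y^3 - 0.83*y^2 - 1.73*y + 3.7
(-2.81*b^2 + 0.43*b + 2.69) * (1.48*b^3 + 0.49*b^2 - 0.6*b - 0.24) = -4.1588*b^5 - 0.7405*b^4 + 5.8779*b^3 + 1.7345*b^2 - 1.7172*b - 0.6456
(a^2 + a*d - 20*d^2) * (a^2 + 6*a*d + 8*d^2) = a^4 + 7*a^3*d - 6*a^2*d^2 - 112*a*d^3 - 160*d^4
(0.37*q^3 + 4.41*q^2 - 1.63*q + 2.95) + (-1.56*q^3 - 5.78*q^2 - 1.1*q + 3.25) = -1.19*q^3 - 1.37*q^2 - 2.73*q + 6.2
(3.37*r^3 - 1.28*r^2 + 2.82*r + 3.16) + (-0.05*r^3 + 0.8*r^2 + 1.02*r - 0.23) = 3.32*r^3 - 0.48*r^2 + 3.84*r + 2.93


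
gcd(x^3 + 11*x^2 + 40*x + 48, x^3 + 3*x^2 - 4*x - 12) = x + 3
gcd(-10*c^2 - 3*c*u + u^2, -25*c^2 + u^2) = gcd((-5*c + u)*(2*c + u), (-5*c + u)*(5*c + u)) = -5*c + u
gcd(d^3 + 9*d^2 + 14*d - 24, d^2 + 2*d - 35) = 1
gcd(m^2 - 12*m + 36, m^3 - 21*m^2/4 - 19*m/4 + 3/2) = m - 6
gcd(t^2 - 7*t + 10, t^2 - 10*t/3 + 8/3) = t - 2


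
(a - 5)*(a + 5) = a^2 - 25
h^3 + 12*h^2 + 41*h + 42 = (h + 2)*(h + 3)*(h + 7)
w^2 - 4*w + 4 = (w - 2)^2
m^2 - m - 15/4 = (m - 5/2)*(m + 3/2)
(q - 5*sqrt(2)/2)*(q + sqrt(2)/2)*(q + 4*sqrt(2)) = q^3 + 2*sqrt(2)*q^2 - 37*q/2 - 10*sqrt(2)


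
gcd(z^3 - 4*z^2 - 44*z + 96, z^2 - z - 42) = z + 6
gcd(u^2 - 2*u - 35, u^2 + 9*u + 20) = u + 5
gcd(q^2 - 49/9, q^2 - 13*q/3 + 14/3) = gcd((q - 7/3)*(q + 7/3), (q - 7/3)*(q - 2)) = q - 7/3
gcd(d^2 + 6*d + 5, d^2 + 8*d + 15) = d + 5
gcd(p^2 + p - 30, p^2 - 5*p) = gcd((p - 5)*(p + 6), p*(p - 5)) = p - 5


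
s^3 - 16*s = s*(s - 4)*(s + 4)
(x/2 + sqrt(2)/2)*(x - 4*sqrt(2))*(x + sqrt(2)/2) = x^3/2 - 5*sqrt(2)*x^2/4 - 11*x/2 - 2*sqrt(2)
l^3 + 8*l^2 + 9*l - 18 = (l - 1)*(l + 3)*(l + 6)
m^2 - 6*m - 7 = (m - 7)*(m + 1)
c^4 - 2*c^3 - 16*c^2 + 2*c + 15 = (c - 5)*(c - 1)*(c + 1)*(c + 3)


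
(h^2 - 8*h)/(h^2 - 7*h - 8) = h/(h + 1)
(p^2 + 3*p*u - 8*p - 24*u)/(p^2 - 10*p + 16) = (p + 3*u)/(p - 2)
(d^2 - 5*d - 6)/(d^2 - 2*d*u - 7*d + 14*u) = (d^2 - 5*d - 6)/(d^2 - 2*d*u - 7*d + 14*u)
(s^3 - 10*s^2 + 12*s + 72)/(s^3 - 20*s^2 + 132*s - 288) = (s + 2)/(s - 8)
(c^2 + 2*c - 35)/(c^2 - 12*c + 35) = (c + 7)/(c - 7)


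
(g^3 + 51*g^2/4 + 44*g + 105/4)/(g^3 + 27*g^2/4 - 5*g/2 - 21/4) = (g + 5)/(g - 1)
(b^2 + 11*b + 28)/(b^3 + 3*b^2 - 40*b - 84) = (b + 4)/(b^2 - 4*b - 12)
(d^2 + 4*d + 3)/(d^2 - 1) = (d + 3)/(d - 1)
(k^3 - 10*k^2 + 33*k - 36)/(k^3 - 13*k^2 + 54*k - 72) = (k - 3)/(k - 6)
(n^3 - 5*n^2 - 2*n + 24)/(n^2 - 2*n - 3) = (n^2 - 2*n - 8)/(n + 1)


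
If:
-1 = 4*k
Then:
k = -1/4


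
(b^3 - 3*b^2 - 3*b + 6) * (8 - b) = -b^4 + 11*b^3 - 21*b^2 - 30*b + 48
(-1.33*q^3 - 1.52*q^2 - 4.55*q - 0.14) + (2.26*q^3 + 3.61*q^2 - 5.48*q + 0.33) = 0.93*q^3 + 2.09*q^2 - 10.03*q + 0.19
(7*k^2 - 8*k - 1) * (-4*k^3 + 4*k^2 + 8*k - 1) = -28*k^5 + 60*k^4 + 28*k^3 - 75*k^2 + 1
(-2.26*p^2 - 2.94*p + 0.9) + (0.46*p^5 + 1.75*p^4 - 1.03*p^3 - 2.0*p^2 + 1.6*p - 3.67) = 0.46*p^5 + 1.75*p^4 - 1.03*p^3 - 4.26*p^2 - 1.34*p - 2.77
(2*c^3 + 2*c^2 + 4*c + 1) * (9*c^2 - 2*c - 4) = 18*c^5 + 14*c^4 + 24*c^3 - 7*c^2 - 18*c - 4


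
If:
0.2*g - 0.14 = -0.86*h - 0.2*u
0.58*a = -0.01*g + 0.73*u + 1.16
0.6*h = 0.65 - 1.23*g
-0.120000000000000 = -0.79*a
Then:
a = 0.15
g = 0.32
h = 0.43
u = -1.46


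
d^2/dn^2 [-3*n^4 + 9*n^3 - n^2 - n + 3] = -36*n^2 + 54*n - 2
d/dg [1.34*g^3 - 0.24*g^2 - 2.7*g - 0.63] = 4.02*g^2 - 0.48*g - 2.7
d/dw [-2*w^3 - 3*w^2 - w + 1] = -6*w^2 - 6*w - 1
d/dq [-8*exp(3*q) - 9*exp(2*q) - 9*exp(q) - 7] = (-24*exp(2*q) - 18*exp(q) - 9)*exp(q)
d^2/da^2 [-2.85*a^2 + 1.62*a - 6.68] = -5.70000000000000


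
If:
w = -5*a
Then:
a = -w/5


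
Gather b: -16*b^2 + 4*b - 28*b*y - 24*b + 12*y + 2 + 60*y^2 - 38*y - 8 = -16*b^2 + b*(-28*y - 20) + 60*y^2 - 26*y - 6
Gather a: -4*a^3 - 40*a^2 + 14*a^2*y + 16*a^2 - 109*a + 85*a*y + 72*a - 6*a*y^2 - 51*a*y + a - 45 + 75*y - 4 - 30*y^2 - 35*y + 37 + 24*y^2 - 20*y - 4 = -4*a^3 + a^2*(14*y - 24) + a*(-6*y^2 + 34*y - 36) - 6*y^2 + 20*y - 16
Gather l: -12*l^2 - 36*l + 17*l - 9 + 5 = -12*l^2 - 19*l - 4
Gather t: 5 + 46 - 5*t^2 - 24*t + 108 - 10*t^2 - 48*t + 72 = -15*t^2 - 72*t + 231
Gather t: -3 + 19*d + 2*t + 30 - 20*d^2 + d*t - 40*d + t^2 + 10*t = -20*d^2 - 21*d + t^2 + t*(d + 12) + 27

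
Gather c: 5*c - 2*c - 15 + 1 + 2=3*c - 12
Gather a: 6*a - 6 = 6*a - 6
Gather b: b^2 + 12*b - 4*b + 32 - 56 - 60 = b^2 + 8*b - 84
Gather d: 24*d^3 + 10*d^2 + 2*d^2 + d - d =24*d^3 + 12*d^2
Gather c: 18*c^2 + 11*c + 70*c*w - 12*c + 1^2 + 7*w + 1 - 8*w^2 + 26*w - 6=18*c^2 + c*(70*w - 1) - 8*w^2 + 33*w - 4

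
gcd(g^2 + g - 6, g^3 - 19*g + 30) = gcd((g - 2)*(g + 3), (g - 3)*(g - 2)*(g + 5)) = g - 2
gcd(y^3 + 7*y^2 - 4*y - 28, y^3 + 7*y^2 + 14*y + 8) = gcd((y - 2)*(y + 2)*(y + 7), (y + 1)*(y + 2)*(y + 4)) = y + 2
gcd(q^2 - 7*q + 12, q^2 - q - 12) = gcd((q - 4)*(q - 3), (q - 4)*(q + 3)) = q - 4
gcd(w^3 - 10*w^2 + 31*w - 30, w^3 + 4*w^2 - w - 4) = 1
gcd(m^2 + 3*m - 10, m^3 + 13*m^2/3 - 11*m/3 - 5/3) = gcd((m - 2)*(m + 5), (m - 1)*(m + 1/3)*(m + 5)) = m + 5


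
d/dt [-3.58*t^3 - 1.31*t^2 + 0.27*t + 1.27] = -10.74*t^2 - 2.62*t + 0.27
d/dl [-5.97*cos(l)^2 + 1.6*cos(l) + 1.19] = (11.94*cos(l) - 1.6)*sin(l)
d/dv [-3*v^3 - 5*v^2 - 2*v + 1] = -9*v^2 - 10*v - 2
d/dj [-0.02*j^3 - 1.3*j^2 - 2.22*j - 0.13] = -0.06*j^2 - 2.6*j - 2.22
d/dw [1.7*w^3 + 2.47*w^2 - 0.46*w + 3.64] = 5.1*w^2 + 4.94*w - 0.46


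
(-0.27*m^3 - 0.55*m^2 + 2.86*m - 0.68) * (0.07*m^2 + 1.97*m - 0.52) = -0.0189*m^5 - 0.5704*m^4 - 0.7429*m^3 + 5.8726*m^2 - 2.8268*m + 0.3536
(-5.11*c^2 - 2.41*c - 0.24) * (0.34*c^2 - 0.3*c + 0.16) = -1.7374*c^4 + 0.7136*c^3 - 0.1762*c^2 - 0.3136*c - 0.0384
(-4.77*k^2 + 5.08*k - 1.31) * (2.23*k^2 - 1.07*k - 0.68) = -10.6371*k^4 + 16.4323*k^3 - 5.1133*k^2 - 2.0527*k + 0.8908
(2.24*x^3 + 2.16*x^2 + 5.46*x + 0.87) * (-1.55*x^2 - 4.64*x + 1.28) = -3.472*x^5 - 13.7416*x^4 - 15.6182*x^3 - 23.9181*x^2 + 2.952*x + 1.1136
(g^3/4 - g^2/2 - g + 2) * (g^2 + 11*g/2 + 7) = g^5/4 + 7*g^4/8 - 2*g^3 - 7*g^2 + 4*g + 14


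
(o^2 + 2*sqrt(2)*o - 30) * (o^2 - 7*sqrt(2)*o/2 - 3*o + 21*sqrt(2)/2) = o^4 - 3*o^3 - 3*sqrt(2)*o^3/2 - 44*o^2 + 9*sqrt(2)*o^2/2 + 132*o + 105*sqrt(2)*o - 315*sqrt(2)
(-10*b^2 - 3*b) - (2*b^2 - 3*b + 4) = -12*b^2 - 4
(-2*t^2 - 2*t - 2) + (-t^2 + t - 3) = -3*t^2 - t - 5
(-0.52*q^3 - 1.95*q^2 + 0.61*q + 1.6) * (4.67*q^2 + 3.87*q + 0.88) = -2.4284*q^5 - 11.1189*q^4 - 5.1554*q^3 + 8.1167*q^2 + 6.7288*q + 1.408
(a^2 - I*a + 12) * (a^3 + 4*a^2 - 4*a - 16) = a^5 + 4*a^4 - I*a^4 + 8*a^3 - 4*I*a^3 + 32*a^2 + 4*I*a^2 - 48*a + 16*I*a - 192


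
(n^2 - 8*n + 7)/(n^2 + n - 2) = (n - 7)/(n + 2)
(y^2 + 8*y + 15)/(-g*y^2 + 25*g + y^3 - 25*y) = (y + 3)/(-g*y + 5*g + y^2 - 5*y)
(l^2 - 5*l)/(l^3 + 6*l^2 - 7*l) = (l - 5)/(l^2 + 6*l - 7)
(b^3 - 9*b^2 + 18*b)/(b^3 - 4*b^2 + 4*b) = (b^2 - 9*b + 18)/(b^2 - 4*b + 4)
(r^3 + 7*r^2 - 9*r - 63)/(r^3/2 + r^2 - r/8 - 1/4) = 8*(r^3 + 7*r^2 - 9*r - 63)/(4*r^3 + 8*r^2 - r - 2)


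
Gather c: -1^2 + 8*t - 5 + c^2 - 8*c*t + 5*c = c^2 + c*(5 - 8*t) + 8*t - 6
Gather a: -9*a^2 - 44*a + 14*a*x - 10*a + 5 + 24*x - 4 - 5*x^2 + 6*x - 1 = -9*a^2 + a*(14*x - 54) - 5*x^2 + 30*x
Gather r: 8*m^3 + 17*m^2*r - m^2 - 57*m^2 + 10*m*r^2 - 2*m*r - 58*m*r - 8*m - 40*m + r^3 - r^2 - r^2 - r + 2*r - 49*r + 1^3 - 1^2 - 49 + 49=8*m^3 - 58*m^2 - 48*m + r^3 + r^2*(10*m - 2) + r*(17*m^2 - 60*m - 48)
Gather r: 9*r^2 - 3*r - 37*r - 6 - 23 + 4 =9*r^2 - 40*r - 25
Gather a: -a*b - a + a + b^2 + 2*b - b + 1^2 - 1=-a*b + b^2 + b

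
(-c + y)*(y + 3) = -c*y - 3*c + y^2 + 3*y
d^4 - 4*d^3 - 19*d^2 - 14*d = d*(d - 7)*(d + 1)*(d + 2)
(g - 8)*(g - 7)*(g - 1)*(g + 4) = g^4 - 12*g^3 + 7*g^2 + 228*g - 224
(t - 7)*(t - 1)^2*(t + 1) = t^4 - 8*t^3 + 6*t^2 + 8*t - 7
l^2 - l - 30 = (l - 6)*(l + 5)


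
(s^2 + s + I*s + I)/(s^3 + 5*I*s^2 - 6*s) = (s^2 + s + I*s + I)/(s*(s^2 + 5*I*s - 6))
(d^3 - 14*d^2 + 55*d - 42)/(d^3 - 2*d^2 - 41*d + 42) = (d - 6)/(d + 6)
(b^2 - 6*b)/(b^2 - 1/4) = 4*b*(b - 6)/(4*b^2 - 1)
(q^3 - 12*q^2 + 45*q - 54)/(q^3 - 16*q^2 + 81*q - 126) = (q - 3)/(q - 7)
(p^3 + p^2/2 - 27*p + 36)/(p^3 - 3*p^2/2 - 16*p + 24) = (p + 6)/(p + 4)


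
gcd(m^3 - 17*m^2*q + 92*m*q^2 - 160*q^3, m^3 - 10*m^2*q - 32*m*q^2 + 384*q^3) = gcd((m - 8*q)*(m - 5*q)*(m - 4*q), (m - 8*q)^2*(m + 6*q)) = -m + 8*q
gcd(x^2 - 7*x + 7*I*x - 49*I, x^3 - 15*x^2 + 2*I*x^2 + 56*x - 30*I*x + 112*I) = x - 7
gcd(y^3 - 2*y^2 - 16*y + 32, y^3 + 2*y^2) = 1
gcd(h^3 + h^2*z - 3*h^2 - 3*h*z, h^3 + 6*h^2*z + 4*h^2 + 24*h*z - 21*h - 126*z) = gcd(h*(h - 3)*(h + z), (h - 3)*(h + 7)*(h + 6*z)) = h - 3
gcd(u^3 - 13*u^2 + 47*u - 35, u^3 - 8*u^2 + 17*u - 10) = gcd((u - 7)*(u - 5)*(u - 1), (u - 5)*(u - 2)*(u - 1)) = u^2 - 6*u + 5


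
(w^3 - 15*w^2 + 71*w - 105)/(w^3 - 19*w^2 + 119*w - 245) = (w - 3)/(w - 7)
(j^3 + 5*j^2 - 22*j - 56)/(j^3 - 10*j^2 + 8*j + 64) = (j + 7)/(j - 8)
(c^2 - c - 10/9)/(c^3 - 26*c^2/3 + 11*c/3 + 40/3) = (c + 2/3)/(c^2 - 7*c - 8)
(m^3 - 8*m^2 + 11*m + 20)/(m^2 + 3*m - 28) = (m^2 - 4*m - 5)/(m + 7)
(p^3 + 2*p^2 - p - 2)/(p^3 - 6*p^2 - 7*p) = (p^2 + p - 2)/(p*(p - 7))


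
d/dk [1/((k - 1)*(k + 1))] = -2*k/(k^4 - 2*k^2 + 1)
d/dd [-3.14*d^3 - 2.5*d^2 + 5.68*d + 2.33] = -9.42*d^2 - 5.0*d + 5.68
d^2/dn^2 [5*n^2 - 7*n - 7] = 10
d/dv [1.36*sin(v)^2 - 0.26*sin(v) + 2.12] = (2.72*sin(v) - 0.26)*cos(v)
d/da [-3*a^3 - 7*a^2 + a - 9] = -9*a^2 - 14*a + 1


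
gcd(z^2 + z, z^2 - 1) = z + 1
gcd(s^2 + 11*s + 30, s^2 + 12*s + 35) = s + 5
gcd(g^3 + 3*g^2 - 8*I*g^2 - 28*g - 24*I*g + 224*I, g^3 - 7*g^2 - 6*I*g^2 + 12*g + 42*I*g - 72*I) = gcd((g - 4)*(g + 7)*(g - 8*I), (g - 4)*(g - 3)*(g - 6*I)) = g - 4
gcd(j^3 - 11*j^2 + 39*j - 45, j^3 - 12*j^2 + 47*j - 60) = j^2 - 8*j + 15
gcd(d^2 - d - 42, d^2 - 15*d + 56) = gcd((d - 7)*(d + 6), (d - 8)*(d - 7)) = d - 7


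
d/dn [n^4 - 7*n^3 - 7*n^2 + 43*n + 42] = 4*n^3 - 21*n^2 - 14*n + 43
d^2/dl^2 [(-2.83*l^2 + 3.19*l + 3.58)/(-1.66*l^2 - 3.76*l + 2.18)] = (-52.908184*l^3 + 2.256936*l^2 - 203.3334*l - 152.532824)/(4.574296*l^6 + 31.083168*l^5 + 52.383624*l^4 - 28.482752*l^3 - 68.792952*l^2 + 53.607072*l - 10.360232)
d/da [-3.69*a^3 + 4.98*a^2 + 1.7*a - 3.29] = -11.07*a^2 + 9.96*a + 1.7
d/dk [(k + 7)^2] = 2*k + 14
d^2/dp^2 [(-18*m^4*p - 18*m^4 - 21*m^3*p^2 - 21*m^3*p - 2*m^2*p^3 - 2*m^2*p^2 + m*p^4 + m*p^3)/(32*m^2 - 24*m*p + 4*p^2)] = m*(-2208*m^6 + 48*m^5*p - 1640*m^5 + 1176*m^4*p^2 + 1020*m^4*p - 584*m^3*p^3 - 150*m^3*p^2 + 132*m^2*p^4 - 5*m^2*p^3 - 18*m*p^5 + p^6)/(2*(512*m^6 - 1152*m^5*p + 1056*m^4*p^2 - 504*m^3*p^3 + 132*m^2*p^4 - 18*m*p^5 + p^6))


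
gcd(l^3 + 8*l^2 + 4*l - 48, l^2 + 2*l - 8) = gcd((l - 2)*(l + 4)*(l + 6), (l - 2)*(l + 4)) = l^2 + 2*l - 8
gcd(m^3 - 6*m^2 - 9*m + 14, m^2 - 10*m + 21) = m - 7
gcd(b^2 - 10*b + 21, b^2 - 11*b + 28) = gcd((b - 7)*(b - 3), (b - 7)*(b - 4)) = b - 7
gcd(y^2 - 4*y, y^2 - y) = y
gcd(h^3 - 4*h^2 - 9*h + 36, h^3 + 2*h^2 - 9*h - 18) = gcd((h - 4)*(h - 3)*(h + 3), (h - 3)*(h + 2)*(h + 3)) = h^2 - 9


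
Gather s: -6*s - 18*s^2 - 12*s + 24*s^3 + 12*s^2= 24*s^3 - 6*s^2 - 18*s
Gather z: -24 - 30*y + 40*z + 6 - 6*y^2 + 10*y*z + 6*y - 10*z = -6*y^2 - 24*y + z*(10*y + 30) - 18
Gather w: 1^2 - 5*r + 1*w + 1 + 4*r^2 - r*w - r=4*r^2 - 6*r + w*(1 - r) + 2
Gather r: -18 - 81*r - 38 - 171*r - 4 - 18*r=-270*r - 60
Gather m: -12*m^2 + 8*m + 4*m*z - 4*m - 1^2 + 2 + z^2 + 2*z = -12*m^2 + m*(4*z + 4) + z^2 + 2*z + 1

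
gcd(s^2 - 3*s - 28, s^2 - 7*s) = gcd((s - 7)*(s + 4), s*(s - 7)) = s - 7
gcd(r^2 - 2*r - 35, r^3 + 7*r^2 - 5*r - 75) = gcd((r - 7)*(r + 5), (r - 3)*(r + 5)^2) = r + 5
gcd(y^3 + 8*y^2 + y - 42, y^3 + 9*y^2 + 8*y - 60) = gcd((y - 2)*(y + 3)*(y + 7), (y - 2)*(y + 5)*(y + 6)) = y - 2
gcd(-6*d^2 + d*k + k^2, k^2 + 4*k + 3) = 1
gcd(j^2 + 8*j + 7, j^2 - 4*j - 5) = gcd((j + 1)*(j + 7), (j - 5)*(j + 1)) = j + 1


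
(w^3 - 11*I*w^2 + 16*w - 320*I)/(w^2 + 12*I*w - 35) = (w^2 - 16*I*w - 64)/(w + 7*I)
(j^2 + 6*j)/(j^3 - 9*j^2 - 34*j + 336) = j/(j^2 - 15*j + 56)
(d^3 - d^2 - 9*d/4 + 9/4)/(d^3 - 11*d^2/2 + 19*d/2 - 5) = (4*d^2 - 9)/(2*(2*d^2 - 9*d + 10))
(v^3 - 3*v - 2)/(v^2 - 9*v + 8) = (v^3 - 3*v - 2)/(v^2 - 9*v + 8)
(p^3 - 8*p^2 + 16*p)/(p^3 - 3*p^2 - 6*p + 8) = p*(p - 4)/(p^2 + p - 2)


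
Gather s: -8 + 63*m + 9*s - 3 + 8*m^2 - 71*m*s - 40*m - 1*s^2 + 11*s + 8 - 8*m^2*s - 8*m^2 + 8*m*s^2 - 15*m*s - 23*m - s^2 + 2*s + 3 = s^2*(8*m - 2) + s*(-8*m^2 - 86*m + 22)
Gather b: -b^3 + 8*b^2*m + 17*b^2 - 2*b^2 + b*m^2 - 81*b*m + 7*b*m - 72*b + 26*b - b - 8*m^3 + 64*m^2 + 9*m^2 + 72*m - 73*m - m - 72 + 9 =-b^3 + b^2*(8*m + 15) + b*(m^2 - 74*m - 47) - 8*m^3 + 73*m^2 - 2*m - 63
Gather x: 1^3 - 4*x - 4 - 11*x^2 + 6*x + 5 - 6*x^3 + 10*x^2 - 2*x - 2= -6*x^3 - x^2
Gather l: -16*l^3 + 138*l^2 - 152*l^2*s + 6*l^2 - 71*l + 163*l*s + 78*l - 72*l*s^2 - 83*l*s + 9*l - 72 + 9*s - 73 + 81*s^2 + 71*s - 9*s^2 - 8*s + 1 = -16*l^3 + l^2*(144 - 152*s) + l*(-72*s^2 + 80*s + 16) + 72*s^2 + 72*s - 144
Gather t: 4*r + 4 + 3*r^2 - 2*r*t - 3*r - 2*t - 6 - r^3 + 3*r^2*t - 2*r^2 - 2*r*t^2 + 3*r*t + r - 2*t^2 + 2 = -r^3 + r^2 + 2*r + t^2*(-2*r - 2) + t*(3*r^2 + r - 2)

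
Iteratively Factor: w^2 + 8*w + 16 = (w + 4)*(w + 4)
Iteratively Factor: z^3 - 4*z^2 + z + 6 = (z - 3)*(z^2 - z - 2) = (z - 3)*(z + 1)*(z - 2)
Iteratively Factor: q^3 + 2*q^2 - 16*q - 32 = (q + 2)*(q^2 - 16) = (q - 4)*(q + 2)*(q + 4)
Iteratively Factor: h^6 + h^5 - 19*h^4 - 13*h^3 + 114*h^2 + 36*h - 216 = (h - 2)*(h^5 + 3*h^4 - 13*h^3 - 39*h^2 + 36*h + 108) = (h - 2)^2*(h^4 + 5*h^3 - 3*h^2 - 45*h - 54) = (h - 2)^2*(h + 3)*(h^3 + 2*h^2 - 9*h - 18) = (h - 2)^2*(h + 3)^2*(h^2 - h - 6) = (h - 2)^2*(h + 2)*(h + 3)^2*(h - 3)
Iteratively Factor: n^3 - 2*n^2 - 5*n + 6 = (n + 2)*(n^2 - 4*n + 3) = (n - 1)*(n + 2)*(n - 3)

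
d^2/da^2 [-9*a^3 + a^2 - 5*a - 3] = 2 - 54*a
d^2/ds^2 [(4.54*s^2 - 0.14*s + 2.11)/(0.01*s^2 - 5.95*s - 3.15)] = (-4.33680868994202e-19*s^4 + 0.540232*s^3 + 0.85932600000001*s^2 - 0.779730000000038*s + 244.87568)/(1.0e-6*s^6 - 0.001785*s^5 + 1.06113*s^4 - 209.520325*s^3 - 334.25595*s^2 - 177.116625*s - 31.255875)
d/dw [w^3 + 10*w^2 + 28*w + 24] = 3*w^2 + 20*w + 28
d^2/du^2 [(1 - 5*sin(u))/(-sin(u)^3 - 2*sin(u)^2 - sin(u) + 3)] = (-20*sin(u)^7 - 21*sin(u)^6 + 52*sin(u)^5 - 119*sin(u)^4 - 149*sin(u)^3 + 160*sin(u)^2 + 108*sin(u) + 16)/(sin(u)^3 + 2*sin(u)^2 + sin(u) - 3)^3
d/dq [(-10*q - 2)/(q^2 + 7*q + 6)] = 2*(5*q^2 + 2*q - 23)/(q^4 + 14*q^3 + 61*q^2 + 84*q + 36)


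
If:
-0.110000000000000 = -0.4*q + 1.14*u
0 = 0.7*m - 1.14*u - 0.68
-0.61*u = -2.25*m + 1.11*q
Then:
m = 29.01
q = 49.35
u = 17.22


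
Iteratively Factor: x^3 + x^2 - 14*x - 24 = (x + 2)*(x^2 - x - 12) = (x - 4)*(x + 2)*(x + 3)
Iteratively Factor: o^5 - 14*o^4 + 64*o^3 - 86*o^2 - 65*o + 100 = (o - 5)*(o^4 - 9*o^3 + 19*o^2 + 9*o - 20) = (o - 5)*(o - 4)*(o^3 - 5*o^2 - o + 5) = (o - 5)*(o - 4)*(o + 1)*(o^2 - 6*o + 5) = (o - 5)*(o - 4)*(o - 1)*(o + 1)*(o - 5)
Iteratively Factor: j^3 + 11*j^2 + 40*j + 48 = (j + 4)*(j^2 + 7*j + 12) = (j + 4)^2*(j + 3)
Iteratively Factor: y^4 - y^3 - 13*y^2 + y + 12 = (y + 3)*(y^3 - 4*y^2 - y + 4) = (y - 4)*(y + 3)*(y^2 - 1) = (y - 4)*(y - 1)*(y + 3)*(y + 1)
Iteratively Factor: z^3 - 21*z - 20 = (z - 5)*(z^2 + 5*z + 4) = (z - 5)*(z + 1)*(z + 4)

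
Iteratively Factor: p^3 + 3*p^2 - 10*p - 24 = (p + 2)*(p^2 + p - 12) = (p - 3)*(p + 2)*(p + 4)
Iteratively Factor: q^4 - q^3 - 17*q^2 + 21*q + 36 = (q - 3)*(q^3 + 2*q^2 - 11*q - 12) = (q - 3)*(q + 1)*(q^2 + q - 12) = (q - 3)*(q + 1)*(q + 4)*(q - 3)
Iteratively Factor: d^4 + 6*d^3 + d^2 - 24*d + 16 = (d + 4)*(d^3 + 2*d^2 - 7*d + 4) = (d + 4)^2*(d^2 - 2*d + 1) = (d - 1)*(d + 4)^2*(d - 1)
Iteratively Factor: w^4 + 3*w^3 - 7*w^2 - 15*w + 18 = (w + 3)*(w^3 - 7*w + 6) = (w - 1)*(w + 3)*(w^2 + w - 6) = (w - 1)*(w + 3)^2*(w - 2)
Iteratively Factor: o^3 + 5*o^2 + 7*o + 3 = (o + 1)*(o^2 + 4*o + 3) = (o + 1)*(o + 3)*(o + 1)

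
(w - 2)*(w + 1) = w^2 - w - 2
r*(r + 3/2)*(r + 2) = r^3 + 7*r^2/2 + 3*r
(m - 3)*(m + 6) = m^2 + 3*m - 18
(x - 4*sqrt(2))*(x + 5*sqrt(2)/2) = x^2 - 3*sqrt(2)*x/2 - 20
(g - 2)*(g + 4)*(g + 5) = g^3 + 7*g^2 + 2*g - 40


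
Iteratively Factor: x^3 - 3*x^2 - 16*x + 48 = (x - 3)*(x^2 - 16) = (x - 4)*(x - 3)*(x + 4)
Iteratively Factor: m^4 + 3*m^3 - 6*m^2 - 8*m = (m + 4)*(m^3 - m^2 - 2*m) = m*(m + 4)*(m^2 - m - 2) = m*(m - 2)*(m + 4)*(m + 1)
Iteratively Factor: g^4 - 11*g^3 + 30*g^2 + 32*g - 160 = (g - 4)*(g^3 - 7*g^2 + 2*g + 40) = (g - 4)*(g + 2)*(g^2 - 9*g + 20) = (g - 5)*(g - 4)*(g + 2)*(g - 4)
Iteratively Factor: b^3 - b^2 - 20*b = (b + 4)*(b^2 - 5*b) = (b - 5)*(b + 4)*(b)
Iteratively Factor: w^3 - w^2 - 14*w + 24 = (w - 3)*(w^2 + 2*w - 8) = (w - 3)*(w + 4)*(w - 2)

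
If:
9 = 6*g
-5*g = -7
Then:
No Solution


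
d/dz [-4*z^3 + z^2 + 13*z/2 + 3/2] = -12*z^2 + 2*z + 13/2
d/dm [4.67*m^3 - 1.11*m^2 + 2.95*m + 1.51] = 14.01*m^2 - 2.22*m + 2.95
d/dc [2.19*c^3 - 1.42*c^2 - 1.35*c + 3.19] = 6.57*c^2 - 2.84*c - 1.35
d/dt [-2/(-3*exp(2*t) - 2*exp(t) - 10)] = (-12*exp(t) - 4)*exp(t)/(3*exp(2*t) + 2*exp(t) + 10)^2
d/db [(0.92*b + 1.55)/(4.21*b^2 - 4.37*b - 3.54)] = (-3.8732*b^2 - 13.051*b + 3.5167)/(17.7241*b^4 - 36.7954*b^3 - 10.7099*b^2 + 30.9396*b + 12.5316)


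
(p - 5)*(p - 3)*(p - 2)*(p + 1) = p^4 - 9*p^3 + 21*p^2 + p - 30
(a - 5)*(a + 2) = a^2 - 3*a - 10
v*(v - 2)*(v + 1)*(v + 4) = v^4 + 3*v^3 - 6*v^2 - 8*v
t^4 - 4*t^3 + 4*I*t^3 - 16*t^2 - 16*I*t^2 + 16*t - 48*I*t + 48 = (t - 6)*(t + 2)*(t + 2*I)^2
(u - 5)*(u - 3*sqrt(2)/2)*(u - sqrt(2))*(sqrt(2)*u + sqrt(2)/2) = sqrt(2)*u^4 - 9*sqrt(2)*u^3/2 - 5*u^3 + sqrt(2)*u^2/2 + 45*u^2/2 - 27*sqrt(2)*u/2 + 25*u/2 - 15*sqrt(2)/2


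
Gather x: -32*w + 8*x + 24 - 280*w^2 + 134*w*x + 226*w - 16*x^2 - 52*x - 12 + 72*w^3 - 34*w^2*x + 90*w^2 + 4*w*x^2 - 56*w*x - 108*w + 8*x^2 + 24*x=72*w^3 - 190*w^2 + 86*w + x^2*(4*w - 8) + x*(-34*w^2 + 78*w - 20) + 12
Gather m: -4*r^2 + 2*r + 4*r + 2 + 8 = -4*r^2 + 6*r + 10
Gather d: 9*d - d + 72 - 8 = 8*d + 64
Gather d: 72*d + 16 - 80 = 72*d - 64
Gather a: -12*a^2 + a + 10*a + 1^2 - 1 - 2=-12*a^2 + 11*a - 2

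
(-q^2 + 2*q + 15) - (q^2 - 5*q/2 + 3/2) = -2*q^2 + 9*q/2 + 27/2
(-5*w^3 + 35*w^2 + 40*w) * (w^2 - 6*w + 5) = -5*w^5 + 65*w^4 - 195*w^3 - 65*w^2 + 200*w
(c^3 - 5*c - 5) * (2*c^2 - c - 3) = 2*c^5 - c^4 - 13*c^3 - 5*c^2 + 20*c + 15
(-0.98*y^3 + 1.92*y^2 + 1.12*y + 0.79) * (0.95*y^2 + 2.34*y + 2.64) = -0.931*y^5 - 0.4692*y^4 + 2.9696*y^3 + 8.4401*y^2 + 4.8054*y + 2.0856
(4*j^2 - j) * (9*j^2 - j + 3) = 36*j^4 - 13*j^3 + 13*j^2 - 3*j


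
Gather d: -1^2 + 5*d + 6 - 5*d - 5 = 0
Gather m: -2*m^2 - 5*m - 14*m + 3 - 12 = -2*m^2 - 19*m - 9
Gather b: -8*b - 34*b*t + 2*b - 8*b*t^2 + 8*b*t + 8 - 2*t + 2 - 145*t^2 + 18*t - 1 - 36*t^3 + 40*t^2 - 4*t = b*(-8*t^2 - 26*t - 6) - 36*t^3 - 105*t^2 + 12*t + 9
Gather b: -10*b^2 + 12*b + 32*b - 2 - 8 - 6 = -10*b^2 + 44*b - 16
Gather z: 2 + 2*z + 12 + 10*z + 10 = 12*z + 24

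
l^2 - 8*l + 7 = (l - 7)*(l - 1)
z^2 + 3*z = z*(z + 3)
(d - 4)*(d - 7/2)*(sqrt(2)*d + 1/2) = sqrt(2)*d^3 - 15*sqrt(2)*d^2/2 + d^2/2 - 15*d/4 + 14*sqrt(2)*d + 7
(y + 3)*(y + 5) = y^2 + 8*y + 15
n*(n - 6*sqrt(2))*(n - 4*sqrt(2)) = n^3 - 10*sqrt(2)*n^2 + 48*n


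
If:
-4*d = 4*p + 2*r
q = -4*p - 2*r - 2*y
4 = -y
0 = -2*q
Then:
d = -2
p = 2 - r/2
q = 0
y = -4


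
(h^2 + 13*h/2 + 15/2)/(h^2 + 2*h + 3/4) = 2*(h + 5)/(2*h + 1)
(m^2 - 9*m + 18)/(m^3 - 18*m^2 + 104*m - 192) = (m - 3)/(m^2 - 12*m + 32)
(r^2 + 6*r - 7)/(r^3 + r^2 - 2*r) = (r + 7)/(r*(r + 2))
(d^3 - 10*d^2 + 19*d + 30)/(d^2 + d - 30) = (d^2 - 5*d - 6)/(d + 6)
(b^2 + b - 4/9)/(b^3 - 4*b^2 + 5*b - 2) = (b^2 + b - 4/9)/(b^3 - 4*b^2 + 5*b - 2)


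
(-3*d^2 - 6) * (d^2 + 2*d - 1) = -3*d^4 - 6*d^3 - 3*d^2 - 12*d + 6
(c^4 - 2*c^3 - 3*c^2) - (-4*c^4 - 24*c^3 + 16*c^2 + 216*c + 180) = 5*c^4 + 22*c^3 - 19*c^2 - 216*c - 180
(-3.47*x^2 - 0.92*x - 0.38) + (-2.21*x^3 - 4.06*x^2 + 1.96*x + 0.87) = -2.21*x^3 - 7.53*x^2 + 1.04*x + 0.49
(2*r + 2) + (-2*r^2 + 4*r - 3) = -2*r^2 + 6*r - 1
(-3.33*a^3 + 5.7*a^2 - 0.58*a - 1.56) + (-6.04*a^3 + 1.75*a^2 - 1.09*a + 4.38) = -9.37*a^3 + 7.45*a^2 - 1.67*a + 2.82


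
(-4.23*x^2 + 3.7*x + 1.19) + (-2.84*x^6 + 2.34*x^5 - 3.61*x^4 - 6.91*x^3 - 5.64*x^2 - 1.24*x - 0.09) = -2.84*x^6 + 2.34*x^5 - 3.61*x^4 - 6.91*x^3 - 9.87*x^2 + 2.46*x + 1.1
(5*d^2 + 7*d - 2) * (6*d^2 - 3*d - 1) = 30*d^4 + 27*d^3 - 38*d^2 - d + 2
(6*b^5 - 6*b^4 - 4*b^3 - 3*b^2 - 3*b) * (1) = 6*b^5 - 6*b^4 - 4*b^3 - 3*b^2 - 3*b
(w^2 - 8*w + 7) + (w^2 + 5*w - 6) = 2*w^2 - 3*w + 1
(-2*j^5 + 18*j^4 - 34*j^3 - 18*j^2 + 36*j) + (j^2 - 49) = -2*j^5 + 18*j^4 - 34*j^3 - 17*j^2 + 36*j - 49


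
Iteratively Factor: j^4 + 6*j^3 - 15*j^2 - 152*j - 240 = (j + 3)*(j^3 + 3*j^2 - 24*j - 80) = (j + 3)*(j + 4)*(j^2 - j - 20) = (j - 5)*(j + 3)*(j + 4)*(j + 4)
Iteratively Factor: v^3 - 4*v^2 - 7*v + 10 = (v - 1)*(v^2 - 3*v - 10) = (v - 1)*(v + 2)*(v - 5)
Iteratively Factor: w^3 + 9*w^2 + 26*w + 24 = (w + 4)*(w^2 + 5*w + 6) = (w + 3)*(w + 4)*(w + 2)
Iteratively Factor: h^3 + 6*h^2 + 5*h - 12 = (h - 1)*(h^2 + 7*h + 12) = (h - 1)*(h + 4)*(h + 3)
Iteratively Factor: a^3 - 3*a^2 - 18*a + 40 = (a - 2)*(a^2 - a - 20) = (a - 5)*(a - 2)*(a + 4)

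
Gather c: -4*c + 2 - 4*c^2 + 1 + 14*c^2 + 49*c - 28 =10*c^2 + 45*c - 25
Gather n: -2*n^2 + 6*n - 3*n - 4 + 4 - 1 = -2*n^2 + 3*n - 1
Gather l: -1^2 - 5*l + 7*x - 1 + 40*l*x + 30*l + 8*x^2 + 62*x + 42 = l*(40*x + 25) + 8*x^2 + 69*x + 40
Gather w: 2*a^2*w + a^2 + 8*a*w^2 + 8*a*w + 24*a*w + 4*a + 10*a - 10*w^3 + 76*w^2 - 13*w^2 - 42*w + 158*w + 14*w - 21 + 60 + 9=a^2 + 14*a - 10*w^3 + w^2*(8*a + 63) + w*(2*a^2 + 32*a + 130) + 48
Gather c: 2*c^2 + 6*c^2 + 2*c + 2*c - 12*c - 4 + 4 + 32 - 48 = 8*c^2 - 8*c - 16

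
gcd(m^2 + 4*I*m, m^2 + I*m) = m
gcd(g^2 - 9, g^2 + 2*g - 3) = g + 3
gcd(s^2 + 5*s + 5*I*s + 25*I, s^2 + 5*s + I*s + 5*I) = s + 5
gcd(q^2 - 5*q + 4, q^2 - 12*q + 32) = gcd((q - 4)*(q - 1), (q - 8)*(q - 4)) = q - 4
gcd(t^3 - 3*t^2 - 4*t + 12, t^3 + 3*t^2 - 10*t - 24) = t^2 - t - 6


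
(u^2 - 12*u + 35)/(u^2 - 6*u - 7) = (u - 5)/(u + 1)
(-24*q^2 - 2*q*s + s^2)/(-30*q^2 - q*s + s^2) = (4*q + s)/(5*q + s)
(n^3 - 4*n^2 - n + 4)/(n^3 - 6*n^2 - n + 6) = (n - 4)/(n - 6)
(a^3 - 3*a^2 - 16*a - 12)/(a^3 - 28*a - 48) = (a + 1)/(a + 4)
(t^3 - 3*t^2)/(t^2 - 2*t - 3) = t^2/(t + 1)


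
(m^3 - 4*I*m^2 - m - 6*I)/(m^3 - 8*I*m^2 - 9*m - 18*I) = (m - 2*I)/(m - 6*I)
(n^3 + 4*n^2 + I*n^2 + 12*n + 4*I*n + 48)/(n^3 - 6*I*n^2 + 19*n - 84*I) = (n + 4)/(n - 7*I)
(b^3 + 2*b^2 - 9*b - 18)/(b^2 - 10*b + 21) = (b^2 + 5*b + 6)/(b - 7)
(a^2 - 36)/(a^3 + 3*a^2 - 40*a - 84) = (a + 6)/(a^2 + 9*a + 14)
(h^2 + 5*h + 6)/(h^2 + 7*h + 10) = (h + 3)/(h + 5)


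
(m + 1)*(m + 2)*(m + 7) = m^3 + 10*m^2 + 23*m + 14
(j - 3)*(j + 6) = j^2 + 3*j - 18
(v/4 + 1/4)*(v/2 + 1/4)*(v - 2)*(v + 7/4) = v^4/8 + 5*v^3/32 - 27*v^2/64 - 43*v/64 - 7/32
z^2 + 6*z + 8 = (z + 2)*(z + 4)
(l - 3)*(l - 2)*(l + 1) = l^3 - 4*l^2 + l + 6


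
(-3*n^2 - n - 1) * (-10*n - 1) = 30*n^3 + 13*n^2 + 11*n + 1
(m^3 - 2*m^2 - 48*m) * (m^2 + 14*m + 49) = m^5 + 12*m^4 - 27*m^3 - 770*m^2 - 2352*m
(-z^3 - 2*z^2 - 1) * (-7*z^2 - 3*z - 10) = 7*z^5 + 17*z^4 + 16*z^3 + 27*z^2 + 3*z + 10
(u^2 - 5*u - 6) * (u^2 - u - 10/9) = u^4 - 6*u^3 - 19*u^2/9 + 104*u/9 + 20/3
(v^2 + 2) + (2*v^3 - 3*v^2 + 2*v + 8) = 2*v^3 - 2*v^2 + 2*v + 10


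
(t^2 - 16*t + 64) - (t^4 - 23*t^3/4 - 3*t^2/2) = -t^4 + 23*t^3/4 + 5*t^2/2 - 16*t + 64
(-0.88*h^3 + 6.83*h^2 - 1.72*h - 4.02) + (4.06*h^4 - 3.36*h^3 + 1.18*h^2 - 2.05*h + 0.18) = 4.06*h^4 - 4.24*h^3 + 8.01*h^2 - 3.77*h - 3.84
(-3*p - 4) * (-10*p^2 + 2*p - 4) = 30*p^3 + 34*p^2 + 4*p + 16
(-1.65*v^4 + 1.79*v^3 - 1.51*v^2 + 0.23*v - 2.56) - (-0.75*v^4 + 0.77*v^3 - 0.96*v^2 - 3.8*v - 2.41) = -0.9*v^4 + 1.02*v^3 - 0.55*v^2 + 4.03*v - 0.15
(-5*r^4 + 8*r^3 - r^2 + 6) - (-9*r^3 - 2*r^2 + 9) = -5*r^4 + 17*r^3 + r^2 - 3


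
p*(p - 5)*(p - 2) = p^3 - 7*p^2 + 10*p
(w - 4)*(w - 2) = w^2 - 6*w + 8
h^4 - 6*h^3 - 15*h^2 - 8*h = h*(h - 8)*(h + 1)^2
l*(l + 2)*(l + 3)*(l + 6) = l^4 + 11*l^3 + 36*l^2 + 36*l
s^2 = s^2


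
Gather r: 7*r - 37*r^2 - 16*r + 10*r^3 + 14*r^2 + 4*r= 10*r^3 - 23*r^2 - 5*r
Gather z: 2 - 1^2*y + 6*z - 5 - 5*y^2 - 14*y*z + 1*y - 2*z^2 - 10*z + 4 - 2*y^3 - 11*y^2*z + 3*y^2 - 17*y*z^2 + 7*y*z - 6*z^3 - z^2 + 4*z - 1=-2*y^3 - 2*y^2 - 6*z^3 + z^2*(-17*y - 3) + z*(-11*y^2 - 7*y)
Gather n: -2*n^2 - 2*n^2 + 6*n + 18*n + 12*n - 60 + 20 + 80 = -4*n^2 + 36*n + 40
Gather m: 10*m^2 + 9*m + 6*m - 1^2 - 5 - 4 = 10*m^2 + 15*m - 10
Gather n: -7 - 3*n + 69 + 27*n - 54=24*n + 8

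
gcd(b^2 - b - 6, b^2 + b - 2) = b + 2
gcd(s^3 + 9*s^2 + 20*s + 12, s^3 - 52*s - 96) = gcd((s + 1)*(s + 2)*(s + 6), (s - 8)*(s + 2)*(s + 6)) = s^2 + 8*s + 12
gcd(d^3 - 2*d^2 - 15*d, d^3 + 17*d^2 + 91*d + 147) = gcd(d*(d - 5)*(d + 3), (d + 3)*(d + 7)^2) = d + 3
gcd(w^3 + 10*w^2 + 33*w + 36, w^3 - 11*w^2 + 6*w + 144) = w + 3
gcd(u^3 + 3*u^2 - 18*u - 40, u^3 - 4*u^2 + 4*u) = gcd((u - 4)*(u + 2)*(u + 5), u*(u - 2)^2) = 1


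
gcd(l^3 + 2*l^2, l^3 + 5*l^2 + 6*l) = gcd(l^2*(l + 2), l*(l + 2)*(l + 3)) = l^2 + 2*l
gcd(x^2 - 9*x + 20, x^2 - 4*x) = x - 4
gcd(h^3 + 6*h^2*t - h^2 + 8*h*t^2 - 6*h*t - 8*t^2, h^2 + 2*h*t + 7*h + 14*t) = h + 2*t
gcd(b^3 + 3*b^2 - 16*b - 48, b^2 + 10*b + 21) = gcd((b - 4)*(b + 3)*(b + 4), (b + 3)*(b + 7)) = b + 3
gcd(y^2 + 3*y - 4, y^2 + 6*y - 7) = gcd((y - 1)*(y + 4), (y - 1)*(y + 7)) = y - 1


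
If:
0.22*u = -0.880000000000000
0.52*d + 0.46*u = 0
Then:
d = 3.54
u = -4.00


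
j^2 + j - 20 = (j - 4)*(j + 5)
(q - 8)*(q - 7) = q^2 - 15*q + 56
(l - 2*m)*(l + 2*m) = l^2 - 4*m^2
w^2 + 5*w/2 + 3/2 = (w + 1)*(w + 3/2)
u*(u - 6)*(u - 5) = u^3 - 11*u^2 + 30*u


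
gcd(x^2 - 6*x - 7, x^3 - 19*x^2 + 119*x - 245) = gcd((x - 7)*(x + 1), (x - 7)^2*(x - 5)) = x - 7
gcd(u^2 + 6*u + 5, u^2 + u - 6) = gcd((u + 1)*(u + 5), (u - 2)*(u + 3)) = 1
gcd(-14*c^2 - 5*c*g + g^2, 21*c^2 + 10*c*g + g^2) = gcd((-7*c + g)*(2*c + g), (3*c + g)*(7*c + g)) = 1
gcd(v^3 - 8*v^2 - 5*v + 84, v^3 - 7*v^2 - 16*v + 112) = v^2 - 11*v + 28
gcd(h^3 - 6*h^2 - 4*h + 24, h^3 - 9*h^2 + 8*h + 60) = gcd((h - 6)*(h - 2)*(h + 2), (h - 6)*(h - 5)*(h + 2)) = h^2 - 4*h - 12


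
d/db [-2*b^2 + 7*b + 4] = 7 - 4*b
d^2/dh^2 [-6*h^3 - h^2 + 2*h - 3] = -36*h - 2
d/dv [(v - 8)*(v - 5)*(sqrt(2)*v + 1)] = 3*sqrt(2)*v^2 - 26*sqrt(2)*v + 2*v - 13 + 40*sqrt(2)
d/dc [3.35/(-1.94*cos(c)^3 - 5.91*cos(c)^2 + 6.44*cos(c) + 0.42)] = (-19.497*cos(c)^2 - 39.597*cos(c) + 21.574)*sin(c)/(1.94*cos(c)^3 + 5.91*cos(c)^2 - 6.44*cos(c) - 0.42)^2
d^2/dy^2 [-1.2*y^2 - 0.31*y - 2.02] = -2.40000000000000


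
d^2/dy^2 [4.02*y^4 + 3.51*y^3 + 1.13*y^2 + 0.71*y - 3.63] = 48.24*y^2 + 21.06*y + 2.26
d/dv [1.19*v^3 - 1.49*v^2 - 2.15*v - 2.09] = 3.57*v^2 - 2.98*v - 2.15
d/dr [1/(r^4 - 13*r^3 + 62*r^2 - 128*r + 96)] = (-4*r^3 + 39*r^2 - 124*r + 128)/(r^4 - 13*r^3 + 62*r^2 - 128*r + 96)^2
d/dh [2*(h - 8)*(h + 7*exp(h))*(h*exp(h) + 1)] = 2*(h - 8)*(h + 1)*(h + 7*exp(h))*exp(h) + 2*(h - 8)*(h*exp(h) + 1)*(7*exp(h) + 1) + 2*(h + 7*exp(h))*(h*exp(h) + 1)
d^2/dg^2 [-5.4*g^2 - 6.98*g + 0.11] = -10.8000000000000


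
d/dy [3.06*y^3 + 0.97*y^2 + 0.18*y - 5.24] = 9.18*y^2 + 1.94*y + 0.18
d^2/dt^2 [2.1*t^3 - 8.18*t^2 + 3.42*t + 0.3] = 12.6*t - 16.36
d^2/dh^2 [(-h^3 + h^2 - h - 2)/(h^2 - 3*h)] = 2*(-7*h^3 - 6*h^2 + 18*h - 18)/(h^3*(h^3 - 9*h^2 + 27*h - 27))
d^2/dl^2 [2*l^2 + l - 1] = 4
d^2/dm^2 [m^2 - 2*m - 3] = 2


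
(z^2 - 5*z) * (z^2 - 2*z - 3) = z^4 - 7*z^3 + 7*z^2 + 15*z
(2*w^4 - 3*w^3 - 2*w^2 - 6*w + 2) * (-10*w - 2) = -20*w^5 + 26*w^4 + 26*w^3 + 64*w^2 - 8*w - 4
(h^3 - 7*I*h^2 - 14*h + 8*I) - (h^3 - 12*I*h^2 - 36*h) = 5*I*h^2 + 22*h + 8*I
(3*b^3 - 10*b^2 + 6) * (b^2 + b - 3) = 3*b^5 - 7*b^4 - 19*b^3 + 36*b^2 + 6*b - 18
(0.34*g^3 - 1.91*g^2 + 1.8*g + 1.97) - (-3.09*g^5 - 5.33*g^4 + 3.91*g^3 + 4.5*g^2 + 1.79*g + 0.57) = 3.09*g^5 + 5.33*g^4 - 3.57*g^3 - 6.41*g^2 + 0.01*g + 1.4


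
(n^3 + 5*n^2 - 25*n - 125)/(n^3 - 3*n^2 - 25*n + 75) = (n + 5)/(n - 3)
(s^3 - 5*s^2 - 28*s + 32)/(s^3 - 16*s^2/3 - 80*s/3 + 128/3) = 3*(s - 1)/(3*s - 4)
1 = 1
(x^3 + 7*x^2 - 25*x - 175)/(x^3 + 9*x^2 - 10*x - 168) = (x^2 - 25)/(x^2 + 2*x - 24)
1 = 1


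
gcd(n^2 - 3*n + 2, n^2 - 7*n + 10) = n - 2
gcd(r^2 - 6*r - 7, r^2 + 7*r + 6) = r + 1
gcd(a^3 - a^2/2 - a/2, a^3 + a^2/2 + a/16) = a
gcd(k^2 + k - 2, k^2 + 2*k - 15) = 1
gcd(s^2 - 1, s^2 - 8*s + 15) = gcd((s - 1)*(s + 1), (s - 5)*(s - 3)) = 1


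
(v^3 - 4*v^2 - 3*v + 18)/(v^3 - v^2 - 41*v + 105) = (v^2 - v - 6)/(v^2 + 2*v - 35)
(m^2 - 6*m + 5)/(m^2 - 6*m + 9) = (m^2 - 6*m + 5)/(m^2 - 6*m + 9)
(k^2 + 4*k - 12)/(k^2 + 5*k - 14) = (k + 6)/(k + 7)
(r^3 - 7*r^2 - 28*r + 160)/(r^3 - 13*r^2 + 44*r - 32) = (r + 5)/(r - 1)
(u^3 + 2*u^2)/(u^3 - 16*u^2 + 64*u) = u*(u + 2)/(u^2 - 16*u + 64)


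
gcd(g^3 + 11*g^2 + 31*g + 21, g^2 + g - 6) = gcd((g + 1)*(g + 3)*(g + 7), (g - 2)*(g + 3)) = g + 3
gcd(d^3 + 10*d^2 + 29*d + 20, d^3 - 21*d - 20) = d^2 + 5*d + 4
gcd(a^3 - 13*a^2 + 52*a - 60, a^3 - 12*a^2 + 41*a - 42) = a - 2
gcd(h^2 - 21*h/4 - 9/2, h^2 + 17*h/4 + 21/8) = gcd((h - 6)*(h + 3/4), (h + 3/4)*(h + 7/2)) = h + 3/4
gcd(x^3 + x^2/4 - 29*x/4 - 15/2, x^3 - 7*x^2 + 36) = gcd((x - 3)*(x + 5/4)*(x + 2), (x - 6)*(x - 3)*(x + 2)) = x^2 - x - 6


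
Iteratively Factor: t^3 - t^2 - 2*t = (t)*(t^2 - t - 2) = t*(t + 1)*(t - 2)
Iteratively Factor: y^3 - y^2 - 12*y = (y + 3)*(y^2 - 4*y) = y*(y + 3)*(y - 4)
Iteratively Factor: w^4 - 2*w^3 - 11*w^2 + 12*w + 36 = (w - 3)*(w^3 + w^2 - 8*w - 12) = (w - 3)*(w + 2)*(w^2 - w - 6) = (w - 3)*(w + 2)^2*(w - 3)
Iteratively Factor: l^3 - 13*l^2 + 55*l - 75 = (l - 5)*(l^2 - 8*l + 15) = (l - 5)^2*(l - 3)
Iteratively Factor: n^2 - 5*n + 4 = (n - 1)*(n - 4)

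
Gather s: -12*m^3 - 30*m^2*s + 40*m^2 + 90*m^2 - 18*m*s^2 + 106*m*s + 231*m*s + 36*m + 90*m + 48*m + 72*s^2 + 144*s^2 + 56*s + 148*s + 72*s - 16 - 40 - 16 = -12*m^3 + 130*m^2 + 174*m + s^2*(216 - 18*m) + s*(-30*m^2 + 337*m + 276) - 72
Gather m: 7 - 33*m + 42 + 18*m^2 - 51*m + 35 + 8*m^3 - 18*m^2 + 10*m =8*m^3 - 74*m + 84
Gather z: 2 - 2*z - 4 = -2*z - 2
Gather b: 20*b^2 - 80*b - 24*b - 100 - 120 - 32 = 20*b^2 - 104*b - 252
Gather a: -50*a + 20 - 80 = -50*a - 60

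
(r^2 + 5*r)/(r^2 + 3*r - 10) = r/(r - 2)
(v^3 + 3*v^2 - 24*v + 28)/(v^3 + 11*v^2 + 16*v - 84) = (v - 2)/(v + 6)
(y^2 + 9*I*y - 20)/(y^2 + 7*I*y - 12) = (y + 5*I)/(y + 3*I)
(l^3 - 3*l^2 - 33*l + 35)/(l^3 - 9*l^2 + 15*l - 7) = (l + 5)/(l - 1)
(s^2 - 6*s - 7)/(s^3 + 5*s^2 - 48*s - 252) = (s + 1)/(s^2 + 12*s + 36)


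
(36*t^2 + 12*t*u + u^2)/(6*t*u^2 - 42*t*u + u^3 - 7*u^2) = (6*t + u)/(u*(u - 7))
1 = 1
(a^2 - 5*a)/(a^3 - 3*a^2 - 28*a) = (5 - a)/(-a^2 + 3*a + 28)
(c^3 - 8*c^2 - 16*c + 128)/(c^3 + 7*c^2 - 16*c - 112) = (c - 8)/(c + 7)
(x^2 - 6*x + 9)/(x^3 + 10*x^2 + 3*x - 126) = (x - 3)/(x^2 + 13*x + 42)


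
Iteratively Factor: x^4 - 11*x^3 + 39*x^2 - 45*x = (x - 3)*(x^3 - 8*x^2 + 15*x) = (x - 5)*(x - 3)*(x^2 - 3*x) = (x - 5)*(x - 3)^2*(x)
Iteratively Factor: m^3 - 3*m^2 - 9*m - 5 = (m + 1)*(m^2 - 4*m - 5) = (m + 1)^2*(m - 5)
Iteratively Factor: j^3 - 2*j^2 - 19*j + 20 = (j + 4)*(j^2 - 6*j + 5) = (j - 1)*(j + 4)*(j - 5)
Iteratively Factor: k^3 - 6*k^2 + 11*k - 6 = (k - 2)*(k^2 - 4*k + 3) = (k - 2)*(k - 1)*(k - 3)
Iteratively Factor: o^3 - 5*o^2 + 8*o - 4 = (o - 2)*(o^2 - 3*o + 2) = (o - 2)*(o - 1)*(o - 2)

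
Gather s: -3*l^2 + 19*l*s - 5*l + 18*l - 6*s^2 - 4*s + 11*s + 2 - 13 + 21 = -3*l^2 + 13*l - 6*s^2 + s*(19*l + 7) + 10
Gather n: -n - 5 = -n - 5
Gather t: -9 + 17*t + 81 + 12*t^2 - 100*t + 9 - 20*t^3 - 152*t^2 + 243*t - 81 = -20*t^3 - 140*t^2 + 160*t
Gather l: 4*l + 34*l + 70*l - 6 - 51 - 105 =108*l - 162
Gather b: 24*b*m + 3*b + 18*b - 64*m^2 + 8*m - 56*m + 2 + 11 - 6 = b*(24*m + 21) - 64*m^2 - 48*m + 7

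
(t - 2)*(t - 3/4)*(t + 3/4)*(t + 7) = t^4 + 5*t^3 - 233*t^2/16 - 45*t/16 + 63/8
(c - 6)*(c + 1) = c^2 - 5*c - 6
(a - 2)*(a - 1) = a^2 - 3*a + 2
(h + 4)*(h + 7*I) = h^2 + 4*h + 7*I*h + 28*I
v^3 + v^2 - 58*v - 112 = (v - 8)*(v + 2)*(v + 7)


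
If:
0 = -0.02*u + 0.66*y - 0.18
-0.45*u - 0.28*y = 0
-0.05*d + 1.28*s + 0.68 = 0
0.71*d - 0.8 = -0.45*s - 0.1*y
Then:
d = 1.39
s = -0.48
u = -0.17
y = 0.27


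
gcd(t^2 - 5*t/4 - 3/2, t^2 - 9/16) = t + 3/4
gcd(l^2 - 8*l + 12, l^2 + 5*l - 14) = l - 2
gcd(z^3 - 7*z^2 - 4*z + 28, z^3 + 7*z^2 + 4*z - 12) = z + 2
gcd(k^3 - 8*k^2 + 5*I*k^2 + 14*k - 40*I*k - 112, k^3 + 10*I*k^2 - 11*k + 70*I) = k^2 + 5*I*k + 14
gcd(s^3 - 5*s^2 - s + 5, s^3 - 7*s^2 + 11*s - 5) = s^2 - 6*s + 5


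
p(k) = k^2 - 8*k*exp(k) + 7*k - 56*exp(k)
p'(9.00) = -1101994.41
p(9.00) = -1037050.74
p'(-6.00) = -5.04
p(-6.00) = -6.02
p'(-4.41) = -2.17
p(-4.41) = -11.67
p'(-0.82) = -19.94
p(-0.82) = -26.84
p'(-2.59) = -1.43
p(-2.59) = -14.07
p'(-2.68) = -1.28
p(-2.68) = -13.95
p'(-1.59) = -6.64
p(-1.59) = -17.43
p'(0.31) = -83.02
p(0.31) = -77.47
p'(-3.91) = -1.48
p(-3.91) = -12.58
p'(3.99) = -5169.96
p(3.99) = -4708.66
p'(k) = -8*k*exp(k) + 2*k - 64*exp(k) + 7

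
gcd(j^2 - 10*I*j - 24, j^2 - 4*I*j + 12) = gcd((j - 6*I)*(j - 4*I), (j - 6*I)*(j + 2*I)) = j - 6*I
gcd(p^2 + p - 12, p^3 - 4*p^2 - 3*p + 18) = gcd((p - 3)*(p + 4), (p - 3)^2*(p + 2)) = p - 3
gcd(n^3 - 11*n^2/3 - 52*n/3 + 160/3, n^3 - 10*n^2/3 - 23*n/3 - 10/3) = n - 5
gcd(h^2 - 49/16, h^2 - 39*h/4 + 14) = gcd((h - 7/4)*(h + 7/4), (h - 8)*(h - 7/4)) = h - 7/4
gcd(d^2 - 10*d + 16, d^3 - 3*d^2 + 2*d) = d - 2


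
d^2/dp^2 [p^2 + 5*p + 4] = 2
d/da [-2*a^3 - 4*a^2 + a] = -6*a^2 - 8*a + 1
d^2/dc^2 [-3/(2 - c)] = 6/(c - 2)^3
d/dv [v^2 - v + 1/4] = 2*v - 1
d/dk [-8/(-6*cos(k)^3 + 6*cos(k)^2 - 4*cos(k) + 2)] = 4*(9*cos(k)^2 - 6*cos(k) + 2)*sin(k)/(3*cos(k)^3 - 3*cos(k)^2 + 2*cos(k) - 1)^2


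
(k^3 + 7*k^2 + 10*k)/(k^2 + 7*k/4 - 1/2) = 4*k*(k + 5)/(4*k - 1)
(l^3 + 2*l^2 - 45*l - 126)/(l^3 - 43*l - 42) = (l + 3)/(l + 1)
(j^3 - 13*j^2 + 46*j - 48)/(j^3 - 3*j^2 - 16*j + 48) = (j^2 - 10*j + 16)/(j^2 - 16)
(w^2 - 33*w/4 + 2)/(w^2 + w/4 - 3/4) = (4*w^2 - 33*w + 8)/(4*w^2 + w - 3)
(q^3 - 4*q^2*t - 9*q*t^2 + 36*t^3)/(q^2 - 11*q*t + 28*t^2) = (q^2 - 9*t^2)/(q - 7*t)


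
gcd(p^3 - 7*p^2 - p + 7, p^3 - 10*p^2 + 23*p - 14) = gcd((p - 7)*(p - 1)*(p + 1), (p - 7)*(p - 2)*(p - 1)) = p^2 - 8*p + 7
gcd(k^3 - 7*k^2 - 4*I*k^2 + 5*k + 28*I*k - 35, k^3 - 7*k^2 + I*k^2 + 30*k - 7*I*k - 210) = k^2 + k*(-7 - 5*I) + 35*I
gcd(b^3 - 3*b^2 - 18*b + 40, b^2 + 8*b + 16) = b + 4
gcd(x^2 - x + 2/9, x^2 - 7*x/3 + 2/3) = x - 1/3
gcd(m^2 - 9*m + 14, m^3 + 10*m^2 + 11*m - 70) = m - 2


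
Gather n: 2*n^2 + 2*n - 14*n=2*n^2 - 12*n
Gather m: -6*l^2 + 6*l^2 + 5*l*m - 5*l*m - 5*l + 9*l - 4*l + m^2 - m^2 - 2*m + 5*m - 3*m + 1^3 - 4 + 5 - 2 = 0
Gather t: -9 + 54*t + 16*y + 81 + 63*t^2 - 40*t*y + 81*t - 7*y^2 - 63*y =63*t^2 + t*(135 - 40*y) - 7*y^2 - 47*y + 72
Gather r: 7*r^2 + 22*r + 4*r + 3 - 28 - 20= 7*r^2 + 26*r - 45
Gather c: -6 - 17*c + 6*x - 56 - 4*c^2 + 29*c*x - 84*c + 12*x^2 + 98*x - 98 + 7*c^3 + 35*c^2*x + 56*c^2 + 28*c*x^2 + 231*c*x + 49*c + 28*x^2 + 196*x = 7*c^3 + c^2*(35*x + 52) + c*(28*x^2 + 260*x - 52) + 40*x^2 + 300*x - 160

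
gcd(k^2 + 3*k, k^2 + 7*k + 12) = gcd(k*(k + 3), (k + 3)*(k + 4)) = k + 3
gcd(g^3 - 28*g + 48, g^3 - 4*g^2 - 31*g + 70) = g - 2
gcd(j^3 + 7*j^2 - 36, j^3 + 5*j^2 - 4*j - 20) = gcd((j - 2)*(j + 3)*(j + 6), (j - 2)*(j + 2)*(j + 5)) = j - 2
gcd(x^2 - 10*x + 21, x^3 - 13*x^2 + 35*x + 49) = x - 7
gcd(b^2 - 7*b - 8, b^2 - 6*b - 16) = b - 8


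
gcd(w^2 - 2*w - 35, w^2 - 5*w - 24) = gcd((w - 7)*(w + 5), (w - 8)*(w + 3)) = 1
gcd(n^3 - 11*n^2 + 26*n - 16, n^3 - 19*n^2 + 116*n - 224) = n - 8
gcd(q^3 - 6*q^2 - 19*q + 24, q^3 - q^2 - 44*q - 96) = q^2 - 5*q - 24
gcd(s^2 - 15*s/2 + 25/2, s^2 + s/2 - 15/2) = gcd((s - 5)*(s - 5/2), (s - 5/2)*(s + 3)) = s - 5/2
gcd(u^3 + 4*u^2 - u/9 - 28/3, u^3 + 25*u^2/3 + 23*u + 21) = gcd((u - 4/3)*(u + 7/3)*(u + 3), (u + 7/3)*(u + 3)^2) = u^2 + 16*u/3 + 7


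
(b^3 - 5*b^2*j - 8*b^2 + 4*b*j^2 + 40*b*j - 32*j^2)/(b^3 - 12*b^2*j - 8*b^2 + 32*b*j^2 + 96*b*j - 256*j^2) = (b - j)/(b - 8*j)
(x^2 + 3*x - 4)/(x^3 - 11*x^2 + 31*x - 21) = (x + 4)/(x^2 - 10*x + 21)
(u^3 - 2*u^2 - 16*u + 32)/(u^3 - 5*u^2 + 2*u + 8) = (u + 4)/(u + 1)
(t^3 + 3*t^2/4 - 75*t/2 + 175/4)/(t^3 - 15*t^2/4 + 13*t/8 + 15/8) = 2*(t^2 + 2*t - 35)/(2*t^2 - 5*t - 3)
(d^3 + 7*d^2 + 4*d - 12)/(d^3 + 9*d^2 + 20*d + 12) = (d - 1)/(d + 1)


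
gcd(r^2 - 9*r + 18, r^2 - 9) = r - 3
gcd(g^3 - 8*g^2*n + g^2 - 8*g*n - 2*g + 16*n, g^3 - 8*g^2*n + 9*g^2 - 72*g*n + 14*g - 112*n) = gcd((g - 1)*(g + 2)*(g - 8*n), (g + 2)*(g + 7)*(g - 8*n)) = g^2 - 8*g*n + 2*g - 16*n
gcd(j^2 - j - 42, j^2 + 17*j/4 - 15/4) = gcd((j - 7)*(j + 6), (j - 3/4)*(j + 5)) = 1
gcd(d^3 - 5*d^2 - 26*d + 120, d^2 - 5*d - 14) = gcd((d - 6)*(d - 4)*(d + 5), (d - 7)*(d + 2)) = 1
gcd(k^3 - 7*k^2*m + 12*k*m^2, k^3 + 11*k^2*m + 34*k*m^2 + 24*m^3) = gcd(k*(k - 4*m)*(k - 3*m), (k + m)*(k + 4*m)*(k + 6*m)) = 1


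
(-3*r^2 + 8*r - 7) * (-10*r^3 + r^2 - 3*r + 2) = 30*r^5 - 83*r^4 + 87*r^3 - 37*r^2 + 37*r - 14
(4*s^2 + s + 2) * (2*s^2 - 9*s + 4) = 8*s^4 - 34*s^3 + 11*s^2 - 14*s + 8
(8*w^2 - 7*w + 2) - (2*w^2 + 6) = 6*w^2 - 7*w - 4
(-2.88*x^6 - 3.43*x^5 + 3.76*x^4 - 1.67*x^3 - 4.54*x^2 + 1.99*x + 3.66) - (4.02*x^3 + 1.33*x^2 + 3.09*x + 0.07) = -2.88*x^6 - 3.43*x^5 + 3.76*x^4 - 5.69*x^3 - 5.87*x^2 - 1.1*x + 3.59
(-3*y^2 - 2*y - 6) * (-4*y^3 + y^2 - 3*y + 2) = 12*y^5 + 5*y^4 + 31*y^3 - 6*y^2 + 14*y - 12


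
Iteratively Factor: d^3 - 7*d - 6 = (d + 1)*(d^2 - d - 6) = (d + 1)*(d + 2)*(d - 3)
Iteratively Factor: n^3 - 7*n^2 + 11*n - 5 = (n - 1)*(n^2 - 6*n + 5) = (n - 5)*(n - 1)*(n - 1)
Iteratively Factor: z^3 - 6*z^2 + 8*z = (z)*(z^2 - 6*z + 8) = z*(z - 2)*(z - 4)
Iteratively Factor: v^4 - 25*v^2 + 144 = (v + 3)*(v^3 - 3*v^2 - 16*v + 48) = (v - 3)*(v + 3)*(v^2 - 16) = (v - 4)*(v - 3)*(v + 3)*(v + 4)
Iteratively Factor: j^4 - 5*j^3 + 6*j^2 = (j - 3)*(j^3 - 2*j^2) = j*(j - 3)*(j^2 - 2*j) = j^2*(j - 3)*(j - 2)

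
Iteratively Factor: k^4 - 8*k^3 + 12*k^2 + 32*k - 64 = (k - 4)*(k^3 - 4*k^2 - 4*k + 16) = (k - 4)*(k + 2)*(k^2 - 6*k + 8) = (k - 4)*(k - 2)*(k + 2)*(k - 4)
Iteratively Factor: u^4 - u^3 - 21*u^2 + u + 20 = (u + 4)*(u^3 - 5*u^2 - u + 5) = (u + 1)*(u + 4)*(u^2 - 6*u + 5) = (u - 5)*(u + 1)*(u + 4)*(u - 1)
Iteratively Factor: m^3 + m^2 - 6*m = (m - 2)*(m^2 + 3*m) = m*(m - 2)*(m + 3)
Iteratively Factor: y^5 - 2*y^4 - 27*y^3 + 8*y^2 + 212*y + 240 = (y - 5)*(y^4 + 3*y^3 - 12*y^2 - 52*y - 48) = (y - 5)*(y + 2)*(y^3 + y^2 - 14*y - 24) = (y - 5)*(y + 2)*(y + 3)*(y^2 - 2*y - 8) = (y - 5)*(y + 2)^2*(y + 3)*(y - 4)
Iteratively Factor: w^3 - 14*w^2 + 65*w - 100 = (w - 4)*(w^2 - 10*w + 25) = (w - 5)*(w - 4)*(w - 5)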